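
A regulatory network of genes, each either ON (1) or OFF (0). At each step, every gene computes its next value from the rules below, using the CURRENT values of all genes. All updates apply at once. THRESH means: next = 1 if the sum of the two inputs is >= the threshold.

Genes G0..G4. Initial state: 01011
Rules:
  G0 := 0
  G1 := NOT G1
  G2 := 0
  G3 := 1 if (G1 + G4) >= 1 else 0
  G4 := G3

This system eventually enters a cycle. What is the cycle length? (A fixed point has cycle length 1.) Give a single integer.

Answer: 2

Derivation:
Step 0: 01011
Step 1: G0=0(const) G1=NOT G1=NOT 1=0 G2=0(const) G3=(1+1>=1)=1 G4=G3=1 -> 00011
Step 2: G0=0(const) G1=NOT G1=NOT 0=1 G2=0(const) G3=(0+1>=1)=1 G4=G3=1 -> 01011
State from step 2 equals state from step 0 -> cycle length 2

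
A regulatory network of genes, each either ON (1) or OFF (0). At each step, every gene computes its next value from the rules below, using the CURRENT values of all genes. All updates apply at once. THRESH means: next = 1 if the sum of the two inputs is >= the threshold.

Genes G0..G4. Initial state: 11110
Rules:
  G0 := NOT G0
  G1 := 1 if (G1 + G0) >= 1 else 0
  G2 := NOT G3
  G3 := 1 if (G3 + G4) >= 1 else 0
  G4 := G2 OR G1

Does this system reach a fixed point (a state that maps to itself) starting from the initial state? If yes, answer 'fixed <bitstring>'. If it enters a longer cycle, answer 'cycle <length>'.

Answer: cycle 2

Derivation:
Step 0: 11110
Step 1: G0=NOT G0=NOT 1=0 G1=(1+1>=1)=1 G2=NOT G3=NOT 1=0 G3=(1+0>=1)=1 G4=G2|G1=1|1=1 -> 01011
Step 2: G0=NOT G0=NOT 0=1 G1=(1+0>=1)=1 G2=NOT G3=NOT 1=0 G3=(1+1>=1)=1 G4=G2|G1=0|1=1 -> 11011
Step 3: G0=NOT G0=NOT 1=0 G1=(1+1>=1)=1 G2=NOT G3=NOT 1=0 G3=(1+1>=1)=1 G4=G2|G1=0|1=1 -> 01011
Cycle of length 2 starting at step 1 -> no fixed point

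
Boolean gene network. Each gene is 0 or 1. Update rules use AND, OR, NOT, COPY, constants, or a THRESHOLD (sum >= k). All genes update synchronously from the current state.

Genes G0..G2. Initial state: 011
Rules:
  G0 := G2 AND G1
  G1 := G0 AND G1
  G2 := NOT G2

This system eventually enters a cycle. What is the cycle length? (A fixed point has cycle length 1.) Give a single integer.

Answer: 2

Derivation:
Step 0: 011
Step 1: G0=G2&G1=1&1=1 G1=G0&G1=0&1=0 G2=NOT G2=NOT 1=0 -> 100
Step 2: G0=G2&G1=0&0=0 G1=G0&G1=1&0=0 G2=NOT G2=NOT 0=1 -> 001
Step 3: G0=G2&G1=1&0=0 G1=G0&G1=0&0=0 G2=NOT G2=NOT 1=0 -> 000
Step 4: G0=G2&G1=0&0=0 G1=G0&G1=0&0=0 G2=NOT G2=NOT 0=1 -> 001
State from step 4 equals state from step 2 -> cycle length 2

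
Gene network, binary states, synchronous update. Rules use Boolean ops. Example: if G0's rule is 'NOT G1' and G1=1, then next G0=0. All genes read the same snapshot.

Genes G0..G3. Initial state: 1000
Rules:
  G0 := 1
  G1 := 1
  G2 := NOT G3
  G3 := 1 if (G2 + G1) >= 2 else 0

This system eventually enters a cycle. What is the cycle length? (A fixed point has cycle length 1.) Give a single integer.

Step 0: 1000
Step 1: G0=1(const) G1=1(const) G2=NOT G3=NOT 0=1 G3=(0+0>=2)=0 -> 1110
Step 2: G0=1(const) G1=1(const) G2=NOT G3=NOT 0=1 G3=(1+1>=2)=1 -> 1111
Step 3: G0=1(const) G1=1(const) G2=NOT G3=NOT 1=0 G3=(1+1>=2)=1 -> 1101
Step 4: G0=1(const) G1=1(const) G2=NOT G3=NOT 1=0 G3=(0+1>=2)=0 -> 1100
Step 5: G0=1(const) G1=1(const) G2=NOT G3=NOT 0=1 G3=(0+1>=2)=0 -> 1110
State from step 5 equals state from step 1 -> cycle length 4

Answer: 4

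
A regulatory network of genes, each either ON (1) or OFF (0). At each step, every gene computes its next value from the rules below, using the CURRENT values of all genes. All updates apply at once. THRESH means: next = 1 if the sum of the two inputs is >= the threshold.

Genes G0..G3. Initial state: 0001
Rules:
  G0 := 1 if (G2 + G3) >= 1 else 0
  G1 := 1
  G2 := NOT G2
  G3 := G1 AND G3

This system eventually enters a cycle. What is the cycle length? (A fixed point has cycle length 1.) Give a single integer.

Step 0: 0001
Step 1: G0=(0+1>=1)=1 G1=1(const) G2=NOT G2=NOT 0=1 G3=G1&G3=0&1=0 -> 1110
Step 2: G0=(1+0>=1)=1 G1=1(const) G2=NOT G2=NOT 1=0 G3=G1&G3=1&0=0 -> 1100
Step 3: G0=(0+0>=1)=0 G1=1(const) G2=NOT G2=NOT 0=1 G3=G1&G3=1&0=0 -> 0110
Step 4: G0=(1+0>=1)=1 G1=1(const) G2=NOT G2=NOT 1=0 G3=G1&G3=1&0=0 -> 1100
State from step 4 equals state from step 2 -> cycle length 2

Answer: 2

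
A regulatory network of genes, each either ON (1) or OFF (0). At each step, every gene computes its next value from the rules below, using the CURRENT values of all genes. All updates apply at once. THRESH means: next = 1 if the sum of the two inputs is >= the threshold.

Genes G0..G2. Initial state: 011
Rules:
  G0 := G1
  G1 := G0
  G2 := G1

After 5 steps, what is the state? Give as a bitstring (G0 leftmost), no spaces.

Step 1: G0=G1=1 G1=G0=0 G2=G1=1 -> 101
Step 2: G0=G1=0 G1=G0=1 G2=G1=0 -> 010
Step 3: G0=G1=1 G1=G0=0 G2=G1=1 -> 101
Step 4: G0=G1=0 G1=G0=1 G2=G1=0 -> 010
Step 5: G0=G1=1 G1=G0=0 G2=G1=1 -> 101

101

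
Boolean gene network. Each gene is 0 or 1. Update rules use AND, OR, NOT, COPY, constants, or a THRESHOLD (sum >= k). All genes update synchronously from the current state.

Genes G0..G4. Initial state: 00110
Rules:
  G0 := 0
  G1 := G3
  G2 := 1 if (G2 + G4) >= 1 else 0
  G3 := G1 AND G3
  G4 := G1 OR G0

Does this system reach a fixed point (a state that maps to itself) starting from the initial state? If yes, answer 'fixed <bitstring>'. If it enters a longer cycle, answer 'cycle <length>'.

Step 0: 00110
Step 1: G0=0(const) G1=G3=1 G2=(1+0>=1)=1 G3=G1&G3=0&1=0 G4=G1|G0=0|0=0 -> 01100
Step 2: G0=0(const) G1=G3=0 G2=(1+0>=1)=1 G3=G1&G3=1&0=0 G4=G1|G0=1|0=1 -> 00101
Step 3: G0=0(const) G1=G3=0 G2=(1+1>=1)=1 G3=G1&G3=0&0=0 G4=G1|G0=0|0=0 -> 00100
Step 4: G0=0(const) G1=G3=0 G2=(1+0>=1)=1 G3=G1&G3=0&0=0 G4=G1|G0=0|0=0 -> 00100
Fixed point reached at step 3: 00100

Answer: fixed 00100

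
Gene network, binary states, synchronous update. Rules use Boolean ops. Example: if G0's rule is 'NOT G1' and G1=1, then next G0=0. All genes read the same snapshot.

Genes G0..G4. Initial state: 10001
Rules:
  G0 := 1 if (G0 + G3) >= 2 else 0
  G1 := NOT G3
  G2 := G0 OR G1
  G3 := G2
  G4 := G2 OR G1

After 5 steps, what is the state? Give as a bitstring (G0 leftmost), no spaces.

Step 1: G0=(1+0>=2)=0 G1=NOT G3=NOT 0=1 G2=G0|G1=1|0=1 G3=G2=0 G4=G2|G1=0|0=0 -> 01100
Step 2: G0=(0+0>=2)=0 G1=NOT G3=NOT 0=1 G2=G0|G1=0|1=1 G3=G2=1 G4=G2|G1=1|1=1 -> 01111
Step 3: G0=(0+1>=2)=0 G1=NOT G3=NOT 1=0 G2=G0|G1=0|1=1 G3=G2=1 G4=G2|G1=1|1=1 -> 00111
Step 4: G0=(0+1>=2)=0 G1=NOT G3=NOT 1=0 G2=G0|G1=0|0=0 G3=G2=1 G4=G2|G1=1|0=1 -> 00011
Step 5: G0=(0+1>=2)=0 G1=NOT G3=NOT 1=0 G2=G0|G1=0|0=0 G3=G2=0 G4=G2|G1=0|0=0 -> 00000

00000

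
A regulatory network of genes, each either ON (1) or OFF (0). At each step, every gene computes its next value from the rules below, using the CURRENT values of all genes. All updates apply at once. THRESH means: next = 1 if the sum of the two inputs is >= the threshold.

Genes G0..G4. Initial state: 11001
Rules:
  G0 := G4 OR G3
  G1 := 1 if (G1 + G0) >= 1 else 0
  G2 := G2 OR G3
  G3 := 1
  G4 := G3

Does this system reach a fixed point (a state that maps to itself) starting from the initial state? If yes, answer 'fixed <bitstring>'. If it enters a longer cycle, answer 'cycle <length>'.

Answer: fixed 11111

Derivation:
Step 0: 11001
Step 1: G0=G4|G3=1|0=1 G1=(1+1>=1)=1 G2=G2|G3=0|0=0 G3=1(const) G4=G3=0 -> 11010
Step 2: G0=G4|G3=0|1=1 G1=(1+1>=1)=1 G2=G2|G3=0|1=1 G3=1(const) G4=G3=1 -> 11111
Step 3: G0=G4|G3=1|1=1 G1=(1+1>=1)=1 G2=G2|G3=1|1=1 G3=1(const) G4=G3=1 -> 11111
Fixed point reached at step 2: 11111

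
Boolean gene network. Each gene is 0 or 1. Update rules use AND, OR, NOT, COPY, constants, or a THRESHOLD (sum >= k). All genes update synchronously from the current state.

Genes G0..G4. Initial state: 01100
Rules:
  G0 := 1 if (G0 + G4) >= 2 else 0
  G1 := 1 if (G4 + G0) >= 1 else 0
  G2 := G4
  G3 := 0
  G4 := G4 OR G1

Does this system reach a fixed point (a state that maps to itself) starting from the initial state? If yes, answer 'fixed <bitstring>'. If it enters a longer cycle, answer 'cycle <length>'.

Step 0: 01100
Step 1: G0=(0+0>=2)=0 G1=(0+0>=1)=0 G2=G4=0 G3=0(const) G4=G4|G1=0|1=1 -> 00001
Step 2: G0=(0+1>=2)=0 G1=(1+0>=1)=1 G2=G4=1 G3=0(const) G4=G4|G1=1|0=1 -> 01101
Step 3: G0=(0+1>=2)=0 G1=(1+0>=1)=1 G2=G4=1 G3=0(const) G4=G4|G1=1|1=1 -> 01101
Fixed point reached at step 2: 01101

Answer: fixed 01101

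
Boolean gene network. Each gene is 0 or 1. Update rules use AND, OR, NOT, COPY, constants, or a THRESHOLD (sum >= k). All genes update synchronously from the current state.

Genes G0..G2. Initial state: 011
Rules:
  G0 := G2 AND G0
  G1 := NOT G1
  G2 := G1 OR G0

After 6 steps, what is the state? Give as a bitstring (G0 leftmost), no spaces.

Step 1: G0=G2&G0=1&0=0 G1=NOT G1=NOT 1=0 G2=G1|G0=1|0=1 -> 001
Step 2: G0=G2&G0=1&0=0 G1=NOT G1=NOT 0=1 G2=G1|G0=0|0=0 -> 010
Step 3: G0=G2&G0=0&0=0 G1=NOT G1=NOT 1=0 G2=G1|G0=1|0=1 -> 001
Step 4: G0=G2&G0=1&0=0 G1=NOT G1=NOT 0=1 G2=G1|G0=0|0=0 -> 010
Step 5: G0=G2&G0=0&0=0 G1=NOT G1=NOT 1=0 G2=G1|G0=1|0=1 -> 001
Step 6: G0=G2&G0=1&0=0 G1=NOT G1=NOT 0=1 G2=G1|G0=0|0=0 -> 010

010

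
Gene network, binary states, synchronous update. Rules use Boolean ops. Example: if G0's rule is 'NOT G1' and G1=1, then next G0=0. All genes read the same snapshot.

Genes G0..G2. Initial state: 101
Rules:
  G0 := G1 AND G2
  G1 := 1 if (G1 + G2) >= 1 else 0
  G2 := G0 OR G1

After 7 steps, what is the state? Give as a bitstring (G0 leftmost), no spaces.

Step 1: G0=G1&G2=0&1=0 G1=(0+1>=1)=1 G2=G0|G1=1|0=1 -> 011
Step 2: G0=G1&G2=1&1=1 G1=(1+1>=1)=1 G2=G0|G1=0|1=1 -> 111
Step 3: G0=G1&G2=1&1=1 G1=(1+1>=1)=1 G2=G0|G1=1|1=1 -> 111
Step 4: G0=G1&G2=1&1=1 G1=(1+1>=1)=1 G2=G0|G1=1|1=1 -> 111
Step 5: G0=G1&G2=1&1=1 G1=(1+1>=1)=1 G2=G0|G1=1|1=1 -> 111
Step 6: G0=G1&G2=1&1=1 G1=(1+1>=1)=1 G2=G0|G1=1|1=1 -> 111
Step 7: G0=G1&G2=1&1=1 G1=(1+1>=1)=1 G2=G0|G1=1|1=1 -> 111

111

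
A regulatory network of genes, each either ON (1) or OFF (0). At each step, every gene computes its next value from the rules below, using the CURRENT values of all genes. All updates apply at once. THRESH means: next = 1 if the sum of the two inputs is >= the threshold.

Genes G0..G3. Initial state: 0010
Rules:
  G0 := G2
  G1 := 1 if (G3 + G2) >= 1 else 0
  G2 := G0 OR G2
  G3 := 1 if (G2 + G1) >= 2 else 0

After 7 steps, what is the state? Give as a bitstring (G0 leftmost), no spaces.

Step 1: G0=G2=1 G1=(0+1>=1)=1 G2=G0|G2=0|1=1 G3=(1+0>=2)=0 -> 1110
Step 2: G0=G2=1 G1=(0+1>=1)=1 G2=G0|G2=1|1=1 G3=(1+1>=2)=1 -> 1111
Step 3: G0=G2=1 G1=(1+1>=1)=1 G2=G0|G2=1|1=1 G3=(1+1>=2)=1 -> 1111
Step 4: G0=G2=1 G1=(1+1>=1)=1 G2=G0|G2=1|1=1 G3=(1+1>=2)=1 -> 1111
Step 5: G0=G2=1 G1=(1+1>=1)=1 G2=G0|G2=1|1=1 G3=(1+1>=2)=1 -> 1111
Step 6: G0=G2=1 G1=(1+1>=1)=1 G2=G0|G2=1|1=1 G3=(1+1>=2)=1 -> 1111
Step 7: G0=G2=1 G1=(1+1>=1)=1 G2=G0|G2=1|1=1 G3=(1+1>=2)=1 -> 1111

1111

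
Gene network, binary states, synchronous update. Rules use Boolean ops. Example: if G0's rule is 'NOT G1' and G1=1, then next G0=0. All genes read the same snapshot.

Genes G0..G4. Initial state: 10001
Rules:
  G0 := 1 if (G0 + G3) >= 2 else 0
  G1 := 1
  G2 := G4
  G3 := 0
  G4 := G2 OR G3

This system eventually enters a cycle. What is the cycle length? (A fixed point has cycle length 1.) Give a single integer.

Step 0: 10001
Step 1: G0=(1+0>=2)=0 G1=1(const) G2=G4=1 G3=0(const) G4=G2|G3=0|0=0 -> 01100
Step 2: G0=(0+0>=2)=0 G1=1(const) G2=G4=0 G3=0(const) G4=G2|G3=1|0=1 -> 01001
Step 3: G0=(0+0>=2)=0 G1=1(const) G2=G4=1 G3=0(const) G4=G2|G3=0|0=0 -> 01100
State from step 3 equals state from step 1 -> cycle length 2

Answer: 2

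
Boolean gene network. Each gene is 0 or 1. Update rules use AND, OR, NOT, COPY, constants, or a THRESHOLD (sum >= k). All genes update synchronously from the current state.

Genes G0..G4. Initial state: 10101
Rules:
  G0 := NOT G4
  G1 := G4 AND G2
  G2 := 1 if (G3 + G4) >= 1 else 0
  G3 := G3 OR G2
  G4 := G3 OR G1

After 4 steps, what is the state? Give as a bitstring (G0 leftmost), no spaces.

Step 1: G0=NOT G4=NOT 1=0 G1=G4&G2=1&1=1 G2=(0+1>=1)=1 G3=G3|G2=0|1=1 G4=G3|G1=0|0=0 -> 01110
Step 2: G0=NOT G4=NOT 0=1 G1=G4&G2=0&1=0 G2=(1+0>=1)=1 G3=G3|G2=1|1=1 G4=G3|G1=1|1=1 -> 10111
Step 3: G0=NOT G4=NOT 1=0 G1=G4&G2=1&1=1 G2=(1+1>=1)=1 G3=G3|G2=1|1=1 G4=G3|G1=1|0=1 -> 01111
Step 4: G0=NOT G4=NOT 1=0 G1=G4&G2=1&1=1 G2=(1+1>=1)=1 G3=G3|G2=1|1=1 G4=G3|G1=1|1=1 -> 01111

01111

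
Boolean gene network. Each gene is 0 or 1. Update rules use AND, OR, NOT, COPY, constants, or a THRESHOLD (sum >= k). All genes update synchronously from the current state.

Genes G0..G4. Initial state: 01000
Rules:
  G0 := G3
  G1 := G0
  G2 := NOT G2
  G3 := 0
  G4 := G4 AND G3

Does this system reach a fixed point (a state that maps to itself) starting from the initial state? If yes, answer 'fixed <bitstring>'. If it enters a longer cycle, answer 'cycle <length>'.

Answer: cycle 2

Derivation:
Step 0: 01000
Step 1: G0=G3=0 G1=G0=0 G2=NOT G2=NOT 0=1 G3=0(const) G4=G4&G3=0&0=0 -> 00100
Step 2: G0=G3=0 G1=G0=0 G2=NOT G2=NOT 1=0 G3=0(const) G4=G4&G3=0&0=0 -> 00000
Step 3: G0=G3=0 G1=G0=0 G2=NOT G2=NOT 0=1 G3=0(const) G4=G4&G3=0&0=0 -> 00100
Cycle of length 2 starting at step 1 -> no fixed point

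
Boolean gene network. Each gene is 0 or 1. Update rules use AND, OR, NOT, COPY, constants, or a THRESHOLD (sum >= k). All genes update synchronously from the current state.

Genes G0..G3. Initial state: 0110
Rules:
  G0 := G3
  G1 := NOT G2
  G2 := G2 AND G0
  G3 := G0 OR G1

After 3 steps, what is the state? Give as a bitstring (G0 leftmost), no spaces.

Step 1: G0=G3=0 G1=NOT G2=NOT 1=0 G2=G2&G0=1&0=0 G3=G0|G1=0|1=1 -> 0001
Step 2: G0=G3=1 G1=NOT G2=NOT 0=1 G2=G2&G0=0&0=0 G3=G0|G1=0|0=0 -> 1100
Step 3: G0=G3=0 G1=NOT G2=NOT 0=1 G2=G2&G0=0&1=0 G3=G0|G1=1|1=1 -> 0101

0101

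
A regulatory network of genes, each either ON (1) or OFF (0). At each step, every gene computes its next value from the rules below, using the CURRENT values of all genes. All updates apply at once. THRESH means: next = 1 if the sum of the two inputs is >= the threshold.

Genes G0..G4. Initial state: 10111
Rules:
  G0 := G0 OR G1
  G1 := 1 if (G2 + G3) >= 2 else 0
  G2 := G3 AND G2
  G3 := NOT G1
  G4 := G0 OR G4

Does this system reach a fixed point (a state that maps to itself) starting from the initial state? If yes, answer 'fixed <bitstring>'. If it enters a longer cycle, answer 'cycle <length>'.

Answer: fixed 10011

Derivation:
Step 0: 10111
Step 1: G0=G0|G1=1|0=1 G1=(1+1>=2)=1 G2=G3&G2=1&1=1 G3=NOT G1=NOT 0=1 G4=G0|G4=1|1=1 -> 11111
Step 2: G0=G0|G1=1|1=1 G1=(1+1>=2)=1 G2=G3&G2=1&1=1 G3=NOT G1=NOT 1=0 G4=G0|G4=1|1=1 -> 11101
Step 3: G0=G0|G1=1|1=1 G1=(1+0>=2)=0 G2=G3&G2=0&1=0 G3=NOT G1=NOT 1=0 G4=G0|G4=1|1=1 -> 10001
Step 4: G0=G0|G1=1|0=1 G1=(0+0>=2)=0 G2=G3&G2=0&0=0 G3=NOT G1=NOT 0=1 G4=G0|G4=1|1=1 -> 10011
Step 5: G0=G0|G1=1|0=1 G1=(0+1>=2)=0 G2=G3&G2=1&0=0 G3=NOT G1=NOT 0=1 G4=G0|G4=1|1=1 -> 10011
Fixed point reached at step 4: 10011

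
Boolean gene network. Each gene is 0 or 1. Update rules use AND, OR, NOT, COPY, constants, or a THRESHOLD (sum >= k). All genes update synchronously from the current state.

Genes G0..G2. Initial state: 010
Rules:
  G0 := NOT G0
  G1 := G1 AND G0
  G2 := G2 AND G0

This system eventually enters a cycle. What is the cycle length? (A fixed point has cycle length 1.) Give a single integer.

Step 0: 010
Step 1: G0=NOT G0=NOT 0=1 G1=G1&G0=1&0=0 G2=G2&G0=0&0=0 -> 100
Step 2: G0=NOT G0=NOT 1=0 G1=G1&G0=0&1=0 G2=G2&G0=0&1=0 -> 000
Step 3: G0=NOT G0=NOT 0=1 G1=G1&G0=0&0=0 G2=G2&G0=0&0=0 -> 100
State from step 3 equals state from step 1 -> cycle length 2

Answer: 2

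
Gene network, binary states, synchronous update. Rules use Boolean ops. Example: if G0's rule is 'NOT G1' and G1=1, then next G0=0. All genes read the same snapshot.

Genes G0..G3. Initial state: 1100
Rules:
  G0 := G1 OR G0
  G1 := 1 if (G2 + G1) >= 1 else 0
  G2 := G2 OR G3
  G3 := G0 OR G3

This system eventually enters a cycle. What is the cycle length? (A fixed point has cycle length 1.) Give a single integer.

Answer: 1

Derivation:
Step 0: 1100
Step 1: G0=G1|G0=1|1=1 G1=(0+1>=1)=1 G2=G2|G3=0|0=0 G3=G0|G3=1|0=1 -> 1101
Step 2: G0=G1|G0=1|1=1 G1=(0+1>=1)=1 G2=G2|G3=0|1=1 G3=G0|G3=1|1=1 -> 1111
Step 3: G0=G1|G0=1|1=1 G1=(1+1>=1)=1 G2=G2|G3=1|1=1 G3=G0|G3=1|1=1 -> 1111
State from step 3 equals state from step 2 -> cycle length 1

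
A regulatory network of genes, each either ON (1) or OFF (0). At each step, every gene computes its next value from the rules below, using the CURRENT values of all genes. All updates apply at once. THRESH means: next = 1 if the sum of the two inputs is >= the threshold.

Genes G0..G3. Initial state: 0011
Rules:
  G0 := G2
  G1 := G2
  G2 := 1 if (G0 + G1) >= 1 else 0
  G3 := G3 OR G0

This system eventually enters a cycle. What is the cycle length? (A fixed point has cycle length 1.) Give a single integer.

Step 0: 0011
Step 1: G0=G2=1 G1=G2=1 G2=(0+0>=1)=0 G3=G3|G0=1|0=1 -> 1101
Step 2: G0=G2=0 G1=G2=0 G2=(1+1>=1)=1 G3=G3|G0=1|1=1 -> 0011
State from step 2 equals state from step 0 -> cycle length 2

Answer: 2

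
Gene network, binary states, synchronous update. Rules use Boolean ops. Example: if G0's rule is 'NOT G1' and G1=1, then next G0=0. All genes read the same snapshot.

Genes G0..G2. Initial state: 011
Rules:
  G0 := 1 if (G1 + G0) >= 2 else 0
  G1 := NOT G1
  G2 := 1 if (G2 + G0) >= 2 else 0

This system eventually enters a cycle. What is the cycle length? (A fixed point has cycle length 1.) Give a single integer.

Answer: 2

Derivation:
Step 0: 011
Step 1: G0=(1+0>=2)=0 G1=NOT G1=NOT 1=0 G2=(1+0>=2)=0 -> 000
Step 2: G0=(0+0>=2)=0 G1=NOT G1=NOT 0=1 G2=(0+0>=2)=0 -> 010
Step 3: G0=(1+0>=2)=0 G1=NOT G1=NOT 1=0 G2=(0+0>=2)=0 -> 000
State from step 3 equals state from step 1 -> cycle length 2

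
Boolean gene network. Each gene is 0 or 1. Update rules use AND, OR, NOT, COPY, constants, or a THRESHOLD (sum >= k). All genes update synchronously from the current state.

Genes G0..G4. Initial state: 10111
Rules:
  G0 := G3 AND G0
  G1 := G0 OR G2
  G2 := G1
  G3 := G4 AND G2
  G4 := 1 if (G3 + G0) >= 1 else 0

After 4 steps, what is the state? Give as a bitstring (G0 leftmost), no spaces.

Step 1: G0=G3&G0=1&1=1 G1=G0|G2=1|1=1 G2=G1=0 G3=G4&G2=1&1=1 G4=(1+1>=1)=1 -> 11011
Step 2: G0=G3&G0=1&1=1 G1=G0|G2=1|0=1 G2=G1=1 G3=G4&G2=1&0=0 G4=(1+1>=1)=1 -> 11101
Step 3: G0=G3&G0=0&1=0 G1=G0|G2=1|1=1 G2=G1=1 G3=G4&G2=1&1=1 G4=(0+1>=1)=1 -> 01111
Step 4: G0=G3&G0=1&0=0 G1=G0|G2=0|1=1 G2=G1=1 G3=G4&G2=1&1=1 G4=(1+0>=1)=1 -> 01111

01111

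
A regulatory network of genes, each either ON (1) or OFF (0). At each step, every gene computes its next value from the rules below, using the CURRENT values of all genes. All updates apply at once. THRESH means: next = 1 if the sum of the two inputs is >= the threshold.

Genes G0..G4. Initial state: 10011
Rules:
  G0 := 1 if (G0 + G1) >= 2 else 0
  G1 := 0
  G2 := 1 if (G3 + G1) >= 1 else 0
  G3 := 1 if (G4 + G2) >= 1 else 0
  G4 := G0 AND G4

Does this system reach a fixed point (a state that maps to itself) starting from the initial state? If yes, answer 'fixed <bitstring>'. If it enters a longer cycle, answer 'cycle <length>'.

Step 0: 10011
Step 1: G0=(1+0>=2)=0 G1=0(const) G2=(1+0>=1)=1 G3=(1+0>=1)=1 G4=G0&G4=1&1=1 -> 00111
Step 2: G0=(0+0>=2)=0 G1=0(const) G2=(1+0>=1)=1 G3=(1+1>=1)=1 G4=G0&G4=0&1=0 -> 00110
Step 3: G0=(0+0>=2)=0 G1=0(const) G2=(1+0>=1)=1 G3=(0+1>=1)=1 G4=G0&G4=0&0=0 -> 00110
Fixed point reached at step 2: 00110

Answer: fixed 00110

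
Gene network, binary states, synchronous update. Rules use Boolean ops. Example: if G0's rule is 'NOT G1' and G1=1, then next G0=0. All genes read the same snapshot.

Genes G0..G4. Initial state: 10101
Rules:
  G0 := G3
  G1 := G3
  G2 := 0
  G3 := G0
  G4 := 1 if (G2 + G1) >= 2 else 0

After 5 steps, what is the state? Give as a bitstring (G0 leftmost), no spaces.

Step 1: G0=G3=0 G1=G3=0 G2=0(const) G3=G0=1 G4=(1+0>=2)=0 -> 00010
Step 2: G0=G3=1 G1=G3=1 G2=0(const) G3=G0=0 G4=(0+0>=2)=0 -> 11000
Step 3: G0=G3=0 G1=G3=0 G2=0(const) G3=G0=1 G4=(0+1>=2)=0 -> 00010
Step 4: G0=G3=1 G1=G3=1 G2=0(const) G3=G0=0 G4=(0+0>=2)=0 -> 11000
Step 5: G0=G3=0 G1=G3=0 G2=0(const) G3=G0=1 G4=(0+1>=2)=0 -> 00010

00010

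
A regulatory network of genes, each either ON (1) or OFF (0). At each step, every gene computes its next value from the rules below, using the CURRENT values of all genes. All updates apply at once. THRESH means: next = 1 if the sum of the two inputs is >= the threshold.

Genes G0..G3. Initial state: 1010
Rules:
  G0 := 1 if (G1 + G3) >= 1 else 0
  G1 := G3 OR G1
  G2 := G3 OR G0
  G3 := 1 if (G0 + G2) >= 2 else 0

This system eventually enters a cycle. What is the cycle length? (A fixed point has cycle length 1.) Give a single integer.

Answer: 1

Derivation:
Step 0: 1010
Step 1: G0=(0+0>=1)=0 G1=G3|G1=0|0=0 G2=G3|G0=0|1=1 G3=(1+1>=2)=1 -> 0011
Step 2: G0=(0+1>=1)=1 G1=G3|G1=1|0=1 G2=G3|G0=1|0=1 G3=(0+1>=2)=0 -> 1110
Step 3: G0=(1+0>=1)=1 G1=G3|G1=0|1=1 G2=G3|G0=0|1=1 G3=(1+1>=2)=1 -> 1111
Step 4: G0=(1+1>=1)=1 G1=G3|G1=1|1=1 G2=G3|G0=1|1=1 G3=(1+1>=2)=1 -> 1111
State from step 4 equals state from step 3 -> cycle length 1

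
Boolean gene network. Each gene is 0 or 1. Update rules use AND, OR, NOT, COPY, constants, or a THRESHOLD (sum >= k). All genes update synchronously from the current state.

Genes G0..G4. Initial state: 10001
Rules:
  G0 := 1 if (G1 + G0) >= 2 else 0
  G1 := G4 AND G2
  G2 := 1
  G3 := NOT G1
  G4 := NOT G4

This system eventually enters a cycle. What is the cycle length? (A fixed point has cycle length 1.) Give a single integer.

Step 0: 10001
Step 1: G0=(0+1>=2)=0 G1=G4&G2=1&0=0 G2=1(const) G3=NOT G1=NOT 0=1 G4=NOT G4=NOT 1=0 -> 00110
Step 2: G0=(0+0>=2)=0 G1=G4&G2=0&1=0 G2=1(const) G3=NOT G1=NOT 0=1 G4=NOT G4=NOT 0=1 -> 00111
Step 3: G0=(0+0>=2)=0 G1=G4&G2=1&1=1 G2=1(const) G3=NOT G1=NOT 0=1 G4=NOT G4=NOT 1=0 -> 01110
Step 4: G0=(1+0>=2)=0 G1=G4&G2=0&1=0 G2=1(const) G3=NOT G1=NOT 1=0 G4=NOT G4=NOT 0=1 -> 00101
Step 5: G0=(0+0>=2)=0 G1=G4&G2=1&1=1 G2=1(const) G3=NOT G1=NOT 0=1 G4=NOT G4=NOT 1=0 -> 01110
State from step 5 equals state from step 3 -> cycle length 2

Answer: 2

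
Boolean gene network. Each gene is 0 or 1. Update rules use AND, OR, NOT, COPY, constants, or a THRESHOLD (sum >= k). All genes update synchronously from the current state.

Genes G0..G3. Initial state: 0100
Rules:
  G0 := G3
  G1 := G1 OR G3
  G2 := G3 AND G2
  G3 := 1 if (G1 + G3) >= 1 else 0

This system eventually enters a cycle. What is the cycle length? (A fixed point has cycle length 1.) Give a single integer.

Answer: 1

Derivation:
Step 0: 0100
Step 1: G0=G3=0 G1=G1|G3=1|0=1 G2=G3&G2=0&0=0 G3=(1+0>=1)=1 -> 0101
Step 2: G0=G3=1 G1=G1|G3=1|1=1 G2=G3&G2=1&0=0 G3=(1+1>=1)=1 -> 1101
Step 3: G0=G3=1 G1=G1|G3=1|1=1 G2=G3&G2=1&0=0 G3=(1+1>=1)=1 -> 1101
State from step 3 equals state from step 2 -> cycle length 1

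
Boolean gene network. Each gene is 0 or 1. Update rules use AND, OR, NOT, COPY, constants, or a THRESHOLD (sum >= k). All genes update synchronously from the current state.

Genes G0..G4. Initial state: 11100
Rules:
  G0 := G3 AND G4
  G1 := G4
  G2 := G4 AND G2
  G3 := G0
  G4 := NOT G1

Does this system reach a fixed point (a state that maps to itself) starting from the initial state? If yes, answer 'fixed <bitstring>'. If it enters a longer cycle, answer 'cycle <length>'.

Answer: cycle 4

Derivation:
Step 0: 11100
Step 1: G0=G3&G4=0&0=0 G1=G4=0 G2=G4&G2=0&1=0 G3=G0=1 G4=NOT G1=NOT 1=0 -> 00010
Step 2: G0=G3&G4=1&0=0 G1=G4=0 G2=G4&G2=0&0=0 G3=G0=0 G4=NOT G1=NOT 0=1 -> 00001
Step 3: G0=G3&G4=0&1=0 G1=G4=1 G2=G4&G2=1&0=0 G3=G0=0 G4=NOT G1=NOT 0=1 -> 01001
Step 4: G0=G3&G4=0&1=0 G1=G4=1 G2=G4&G2=1&0=0 G3=G0=0 G4=NOT G1=NOT 1=0 -> 01000
Step 5: G0=G3&G4=0&0=0 G1=G4=0 G2=G4&G2=0&0=0 G3=G0=0 G4=NOT G1=NOT 1=0 -> 00000
Step 6: G0=G3&G4=0&0=0 G1=G4=0 G2=G4&G2=0&0=0 G3=G0=0 G4=NOT G1=NOT 0=1 -> 00001
Cycle of length 4 starting at step 2 -> no fixed point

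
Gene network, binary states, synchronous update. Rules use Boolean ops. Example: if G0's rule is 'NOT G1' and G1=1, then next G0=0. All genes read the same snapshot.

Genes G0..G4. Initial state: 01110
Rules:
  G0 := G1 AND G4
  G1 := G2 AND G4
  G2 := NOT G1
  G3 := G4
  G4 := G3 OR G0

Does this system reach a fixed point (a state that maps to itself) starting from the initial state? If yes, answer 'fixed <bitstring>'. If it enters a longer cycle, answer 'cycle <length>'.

Answer: cycle 4

Derivation:
Step 0: 01110
Step 1: G0=G1&G4=1&0=0 G1=G2&G4=1&0=0 G2=NOT G1=NOT 1=0 G3=G4=0 G4=G3|G0=1|0=1 -> 00001
Step 2: G0=G1&G4=0&1=0 G1=G2&G4=0&1=0 G2=NOT G1=NOT 0=1 G3=G4=1 G4=G3|G0=0|0=0 -> 00110
Step 3: G0=G1&G4=0&0=0 G1=G2&G4=1&0=0 G2=NOT G1=NOT 0=1 G3=G4=0 G4=G3|G0=1|0=1 -> 00101
Step 4: G0=G1&G4=0&1=0 G1=G2&G4=1&1=1 G2=NOT G1=NOT 0=1 G3=G4=1 G4=G3|G0=0|0=0 -> 01110
Cycle of length 4 starting at step 0 -> no fixed point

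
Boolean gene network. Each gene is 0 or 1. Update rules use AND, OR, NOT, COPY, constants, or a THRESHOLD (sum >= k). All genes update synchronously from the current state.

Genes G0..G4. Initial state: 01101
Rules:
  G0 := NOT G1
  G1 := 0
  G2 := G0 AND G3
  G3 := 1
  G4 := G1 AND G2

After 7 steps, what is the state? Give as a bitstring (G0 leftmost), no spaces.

Step 1: G0=NOT G1=NOT 1=0 G1=0(const) G2=G0&G3=0&0=0 G3=1(const) G4=G1&G2=1&1=1 -> 00011
Step 2: G0=NOT G1=NOT 0=1 G1=0(const) G2=G0&G3=0&1=0 G3=1(const) G4=G1&G2=0&0=0 -> 10010
Step 3: G0=NOT G1=NOT 0=1 G1=0(const) G2=G0&G3=1&1=1 G3=1(const) G4=G1&G2=0&0=0 -> 10110
Step 4: G0=NOT G1=NOT 0=1 G1=0(const) G2=G0&G3=1&1=1 G3=1(const) G4=G1&G2=0&1=0 -> 10110
Step 5: G0=NOT G1=NOT 0=1 G1=0(const) G2=G0&G3=1&1=1 G3=1(const) G4=G1&G2=0&1=0 -> 10110
Step 6: G0=NOT G1=NOT 0=1 G1=0(const) G2=G0&G3=1&1=1 G3=1(const) G4=G1&G2=0&1=0 -> 10110
Step 7: G0=NOT G1=NOT 0=1 G1=0(const) G2=G0&G3=1&1=1 G3=1(const) G4=G1&G2=0&1=0 -> 10110

10110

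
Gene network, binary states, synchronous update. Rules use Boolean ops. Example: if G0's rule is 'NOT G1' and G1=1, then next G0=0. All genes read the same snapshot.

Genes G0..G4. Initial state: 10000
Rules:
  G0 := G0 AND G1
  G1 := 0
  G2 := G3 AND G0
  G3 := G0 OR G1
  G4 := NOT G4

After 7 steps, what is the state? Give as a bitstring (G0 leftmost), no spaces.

Step 1: G0=G0&G1=1&0=0 G1=0(const) G2=G3&G0=0&1=0 G3=G0|G1=1|0=1 G4=NOT G4=NOT 0=1 -> 00011
Step 2: G0=G0&G1=0&0=0 G1=0(const) G2=G3&G0=1&0=0 G3=G0|G1=0|0=0 G4=NOT G4=NOT 1=0 -> 00000
Step 3: G0=G0&G1=0&0=0 G1=0(const) G2=G3&G0=0&0=0 G3=G0|G1=0|0=0 G4=NOT G4=NOT 0=1 -> 00001
Step 4: G0=G0&G1=0&0=0 G1=0(const) G2=G3&G0=0&0=0 G3=G0|G1=0|0=0 G4=NOT G4=NOT 1=0 -> 00000
Step 5: G0=G0&G1=0&0=0 G1=0(const) G2=G3&G0=0&0=0 G3=G0|G1=0|0=0 G4=NOT G4=NOT 0=1 -> 00001
Step 6: G0=G0&G1=0&0=0 G1=0(const) G2=G3&G0=0&0=0 G3=G0|G1=0|0=0 G4=NOT G4=NOT 1=0 -> 00000
Step 7: G0=G0&G1=0&0=0 G1=0(const) G2=G3&G0=0&0=0 G3=G0|G1=0|0=0 G4=NOT G4=NOT 0=1 -> 00001

00001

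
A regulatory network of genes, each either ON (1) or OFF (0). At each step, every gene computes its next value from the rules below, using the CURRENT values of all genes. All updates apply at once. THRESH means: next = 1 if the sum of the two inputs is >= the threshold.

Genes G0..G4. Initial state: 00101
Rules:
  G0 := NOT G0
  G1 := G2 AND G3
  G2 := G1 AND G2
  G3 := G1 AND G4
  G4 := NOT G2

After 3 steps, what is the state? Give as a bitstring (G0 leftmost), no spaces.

Step 1: G0=NOT G0=NOT 0=1 G1=G2&G3=1&0=0 G2=G1&G2=0&1=0 G3=G1&G4=0&1=0 G4=NOT G2=NOT 1=0 -> 10000
Step 2: G0=NOT G0=NOT 1=0 G1=G2&G3=0&0=0 G2=G1&G2=0&0=0 G3=G1&G4=0&0=0 G4=NOT G2=NOT 0=1 -> 00001
Step 3: G0=NOT G0=NOT 0=1 G1=G2&G3=0&0=0 G2=G1&G2=0&0=0 G3=G1&G4=0&1=0 G4=NOT G2=NOT 0=1 -> 10001

10001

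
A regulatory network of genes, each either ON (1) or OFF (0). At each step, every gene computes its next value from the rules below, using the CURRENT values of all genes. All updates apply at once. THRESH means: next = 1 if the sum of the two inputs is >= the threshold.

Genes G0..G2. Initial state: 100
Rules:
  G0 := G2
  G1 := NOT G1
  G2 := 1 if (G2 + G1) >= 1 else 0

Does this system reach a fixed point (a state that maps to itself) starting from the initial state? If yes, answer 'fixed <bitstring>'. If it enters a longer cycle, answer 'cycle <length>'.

Answer: cycle 2

Derivation:
Step 0: 100
Step 1: G0=G2=0 G1=NOT G1=NOT 0=1 G2=(0+0>=1)=0 -> 010
Step 2: G0=G2=0 G1=NOT G1=NOT 1=0 G2=(0+1>=1)=1 -> 001
Step 3: G0=G2=1 G1=NOT G1=NOT 0=1 G2=(1+0>=1)=1 -> 111
Step 4: G0=G2=1 G1=NOT G1=NOT 1=0 G2=(1+1>=1)=1 -> 101
Step 5: G0=G2=1 G1=NOT G1=NOT 0=1 G2=(1+0>=1)=1 -> 111
Cycle of length 2 starting at step 3 -> no fixed point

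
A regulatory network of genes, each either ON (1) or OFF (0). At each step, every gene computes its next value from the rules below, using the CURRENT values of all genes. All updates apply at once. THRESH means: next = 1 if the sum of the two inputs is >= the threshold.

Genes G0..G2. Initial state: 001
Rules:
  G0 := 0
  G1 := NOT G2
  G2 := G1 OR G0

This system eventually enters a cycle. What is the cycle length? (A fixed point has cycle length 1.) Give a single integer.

Step 0: 001
Step 1: G0=0(const) G1=NOT G2=NOT 1=0 G2=G1|G0=0|0=0 -> 000
Step 2: G0=0(const) G1=NOT G2=NOT 0=1 G2=G1|G0=0|0=0 -> 010
Step 3: G0=0(const) G1=NOT G2=NOT 0=1 G2=G1|G0=1|0=1 -> 011
Step 4: G0=0(const) G1=NOT G2=NOT 1=0 G2=G1|G0=1|0=1 -> 001
State from step 4 equals state from step 0 -> cycle length 4

Answer: 4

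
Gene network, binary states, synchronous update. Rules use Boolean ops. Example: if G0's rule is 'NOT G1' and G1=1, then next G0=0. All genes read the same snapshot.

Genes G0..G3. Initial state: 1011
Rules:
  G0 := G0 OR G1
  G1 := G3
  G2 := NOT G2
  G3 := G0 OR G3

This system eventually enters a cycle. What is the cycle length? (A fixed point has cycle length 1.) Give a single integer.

Step 0: 1011
Step 1: G0=G0|G1=1|0=1 G1=G3=1 G2=NOT G2=NOT 1=0 G3=G0|G3=1|1=1 -> 1101
Step 2: G0=G0|G1=1|1=1 G1=G3=1 G2=NOT G2=NOT 0=1 G3=G0|G3=1|1=1 -> 1111
Step 3: G0=G0|G1=1|1=1 G1=G3=1 G2=NOT G2=NOT 1=0 G3=G0|G3=1|1=1 -> 1101
State from step 3 equals state from step 1 -> cycle length 2

Answer: 2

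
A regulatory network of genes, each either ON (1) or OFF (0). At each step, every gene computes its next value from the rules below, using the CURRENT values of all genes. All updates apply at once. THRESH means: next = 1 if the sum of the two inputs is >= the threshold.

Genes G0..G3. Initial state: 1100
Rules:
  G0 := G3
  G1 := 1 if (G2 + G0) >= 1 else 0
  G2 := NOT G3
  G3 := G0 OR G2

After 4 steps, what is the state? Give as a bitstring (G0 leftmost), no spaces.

Step 1: G0=G3=0 G1=(0+1>=1)=1 G2=NOT G3=NOT 0=1 G3=G0|G2=1|0=1 -> 0111
Step 2: G0=G3=1 G1=(1+0>=1)=1 G2=NOT G3=NOT 1=0 G3=G0|G2=0|1=1 -> 1101
Step 3: G0=G3=1 G1=(0+1>=1)=1 G2=NOT G3=NOT 1=0 G3=G0|G2=1|0=1 -> 1101
Step 4: G0=G3=1 G1=(0+1>=1)=1 G2=NOT G3=NOT 1=0 G3=G0|G2=1|0=1 -> 1101

1101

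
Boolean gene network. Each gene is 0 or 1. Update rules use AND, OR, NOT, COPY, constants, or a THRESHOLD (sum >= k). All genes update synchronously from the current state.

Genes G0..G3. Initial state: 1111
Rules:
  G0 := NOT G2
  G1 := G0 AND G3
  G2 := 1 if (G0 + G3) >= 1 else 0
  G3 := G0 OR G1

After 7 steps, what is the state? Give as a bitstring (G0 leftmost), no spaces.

Step 1: G0=NOT G2=NOT 1=0 G1=G0&G3=1&1=1 G2=(1+1>=1)=1 G3=G0|G1=1|1=1 -> 0111
Step 2: G0=NOT G2=NOT 1=0 G1=G0&G3=0&1=0 G2=(0+1>=1)=1 G3=G0|G1=0|1=1 -> 0011
Step 3: G0=NOT G2=NOT 1=0 G1=G0&G3=0&1=0 G2=(0+1>=1)=1 G3=G0|G1=0|0=0 -> 0010
Step 4: G0=NOT G2=NOT 1=0 G1=G0&G3=0&0=0 G2=(0+0>=1)=0 G3=G0|G1=0|0=0 -> 0000
Step 5: G0=NOT G2=NOT 0=1 G1=G0&G3=0&0=0 G2=(0+0>=1)=0 G3=G0|G1=0|0=0 -> 1000
Step 6: G0=NOT G2=NOT 0=1 G1=G0&G3=1&0=0 G2=(1+0>=1)=1 G3=G0|G1=1|0=1 -> 1011
Step 7: G0=NOT G2=NOT 1=0 G1=G0&G3=1&1=1 G2=(1+1>=1)=1 G3=G0|G1=1|0=1 -> 0111

0111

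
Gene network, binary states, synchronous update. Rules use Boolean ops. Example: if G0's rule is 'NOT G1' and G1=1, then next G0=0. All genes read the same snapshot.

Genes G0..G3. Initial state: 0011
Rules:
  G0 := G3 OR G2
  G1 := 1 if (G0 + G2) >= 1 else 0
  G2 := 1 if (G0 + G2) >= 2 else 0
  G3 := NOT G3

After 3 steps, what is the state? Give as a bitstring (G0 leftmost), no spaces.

Step 1: G0=G3|G2=1|1=1 G1=(0+1>=1)=1 G2=(0+1>=2)=0 G3=NOT G3=NOT 1=0 -> 1100
Step 2: G0=G3|G2=0|0=0 G1=(1+0>=1)=1 G2=(1+0>=2)=0 G3=NOT G3=NOT 0=1 -> 0101
Step 3: G0=G3|G2=1|0=1 G1=(0+0>=1)=0 G2=(0+0>=2)=0 G3=NOT G3=NOT 1=0 -> 1000

1000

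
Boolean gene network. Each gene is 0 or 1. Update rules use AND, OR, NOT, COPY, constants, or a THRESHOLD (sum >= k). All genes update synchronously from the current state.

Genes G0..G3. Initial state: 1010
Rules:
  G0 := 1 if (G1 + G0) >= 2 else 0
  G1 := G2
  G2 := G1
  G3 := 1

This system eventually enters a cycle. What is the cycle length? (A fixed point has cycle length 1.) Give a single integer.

Step 0: 1010
Step 1: G0=(0+1>=2)=0 G1=G2=1 G2=G1=0 G3=1(const) -> 0101
Step 2: G0=(1+0>=2)=0 G1=G2=0 G2=G1=1 G3=1(const) -> 0011
Step 3: G0=(0+0>=2)=0 G1=G2=1 G2=G1=0 G3=1(const) -> 0101
State from step 3 equals state from step 1 -> cycle length 2

Answer: 2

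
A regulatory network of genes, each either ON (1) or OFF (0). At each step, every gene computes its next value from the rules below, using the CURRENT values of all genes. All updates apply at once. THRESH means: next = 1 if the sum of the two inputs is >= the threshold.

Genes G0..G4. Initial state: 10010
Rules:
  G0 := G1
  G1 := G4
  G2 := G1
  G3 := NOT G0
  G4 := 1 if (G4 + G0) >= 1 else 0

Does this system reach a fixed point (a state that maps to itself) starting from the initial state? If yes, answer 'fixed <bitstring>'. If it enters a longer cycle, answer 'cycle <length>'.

Step 0: 10010
Step 1: G0=G1=0 G1=G4=0 G2=G1=0 G3=NOT G0=NOT 1=0 G4=(0+1>=1)=1 -> 00001
Step 2: G0=G1=0 G1=G4=1 G2=G1=0 G3=NOT G0=NOT 0=1 G4=(1+0>=1)=1 -> 01011
Step 3: G0=G1=1 G1=G4=1 G2=G1=1 G3=NOT G0=NOT 0=1 G4=(1+0>=1)=1 -> 11111
Step 4: G0=G1=1 G1=G4=1 G2=G1=1 G3=NOT G0=NOT 1=0 G4=(1+1>=1)=1 -> 11101
Step 5: G0=G1=1 G1=G4=1 G2=G1=1 G3=NOT G0=NOT 1=0 G4=(1+1>=1)=1 -> 11101
Fixed point reached at step 4: 11101

Answer: fixed 11101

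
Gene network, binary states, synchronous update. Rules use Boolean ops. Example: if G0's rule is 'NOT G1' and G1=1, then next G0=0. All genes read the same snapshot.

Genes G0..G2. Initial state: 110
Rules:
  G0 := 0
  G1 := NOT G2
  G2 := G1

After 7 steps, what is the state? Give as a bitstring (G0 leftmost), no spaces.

Step 1: G0=0(const) G1=NOT G2=NOT 0=1 G2=G1=1 -> 011
Step 2: G0=0(const) G1=NOT G2=NOT 1=0 G2=G1=1 -> 001
Step 3: G0=0(const) G1=NOT G2=NOT 1=0 G2=G1=0 -> 000
Step 4: G0=0(const) G1=NOT G2=NOT 0=1 G2=G1=0 -> 010
Step 5: G0=0(const) G1=NOT G2=NOT 0=1 G2=G1=1 -> 011
Step 6: G0=0(const) G1=NOT G2=NOT 1=0 G2=G1=1 -> 001
Step 7: G0=0(const) G1=NOT G2=NOT 1=0 G2=G1=0 -> 000

000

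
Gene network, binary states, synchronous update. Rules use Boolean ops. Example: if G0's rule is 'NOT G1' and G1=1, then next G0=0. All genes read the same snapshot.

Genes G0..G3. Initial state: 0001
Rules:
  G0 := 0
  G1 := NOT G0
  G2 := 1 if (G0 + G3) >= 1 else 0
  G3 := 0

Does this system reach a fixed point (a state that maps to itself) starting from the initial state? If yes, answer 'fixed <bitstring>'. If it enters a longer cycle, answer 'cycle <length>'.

Answer: fixed 0100

Derivation:
Step 0: 0001
Step 1: G0=0(const) G1=NOT G0=NOT 0=1 G2=(0+1>=1)=1 G3=0(const) -> 0110
Step 2: G0=0(const) G1=NOT G0=NOT 0=1 G2=(0+0>=1)=0 G3=0(const) -> 0100
Step 3: G0=0(const) G1=NOT G0=NOT 0=1 G2=(0+0>=1)=0 G3=0(const) -> 0100
Fixed point reached at step 2: 0100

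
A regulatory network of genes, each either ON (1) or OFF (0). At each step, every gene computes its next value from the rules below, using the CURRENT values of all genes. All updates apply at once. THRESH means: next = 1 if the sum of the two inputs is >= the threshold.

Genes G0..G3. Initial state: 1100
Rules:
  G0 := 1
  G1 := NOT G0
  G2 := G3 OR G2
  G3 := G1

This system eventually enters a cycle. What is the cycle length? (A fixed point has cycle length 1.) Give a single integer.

Step 0: 1100
Step 1: G0=1(const) G1=NOT G0=NOT 1=0 G2=G3|G2=0|0=0 G3=G1=1 -> 1001
Step 2: G0=1(const) G1=NOT G0=NOT 1=0 G2=G3|G2=1|0=1 G3=G1=0 -> 1010
Step 3: G0=1(const) G1=NOT G0=NOT 1=0 G2=G3|G2=0|1=1 G3=G1=0 -> 1010
State from step 3 equals state from step 2 -> cycle length 1

Answer: 1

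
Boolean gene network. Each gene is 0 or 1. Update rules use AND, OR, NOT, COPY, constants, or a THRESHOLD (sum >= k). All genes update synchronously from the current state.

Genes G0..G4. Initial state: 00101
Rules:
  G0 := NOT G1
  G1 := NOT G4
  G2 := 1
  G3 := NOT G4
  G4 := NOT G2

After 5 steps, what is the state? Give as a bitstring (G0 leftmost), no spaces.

Step 1: G0=NOT G1=NOT 0=1 G1=NOT G4=NOT 1=0 G2=1(const) G3=NOT G4=NOT 1=0 G4=NOT G2=NOT 1=0 -> 10100
Step 2: G0=NOT G1=NOT 0=1 G1=NOT G4=NOT 0=1 G2=1(const) G3=NOT G4=NOT 0=1 G4=NOT G2=NOT 1=0 -> 11110
Step 3: G0=NOT G1=NOT 1=0 G1=NOT G4=NOT 0=1 G2=1(const) G3=NOT G4=NOT 0=1 G4=NOT G2=NOT 1=0 -> 01110
Step 4: G0=NOT G1=NOT 1=0 G1=NOT G4=NOT 0=1 G2=1(const) G3=NOT G4=NOT 0=1 G4=NOT G2=NOT 1=0 -> 01110
Step 5: G0=NOT G1=NOT 1=0 G1=NOT G4=NOT 0=1 G2=1(const) G3=NOT G4=NOT 0=1 G4=NOT G2=NOT 1=0 -> 01110

01110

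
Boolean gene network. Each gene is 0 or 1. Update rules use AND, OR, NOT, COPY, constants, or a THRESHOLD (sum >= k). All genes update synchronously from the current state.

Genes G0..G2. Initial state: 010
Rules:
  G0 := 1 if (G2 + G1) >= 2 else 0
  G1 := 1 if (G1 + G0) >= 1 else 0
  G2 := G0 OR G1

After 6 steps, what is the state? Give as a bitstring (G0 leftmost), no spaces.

Step 1: G0=(0+1>=2)=0 G1=(1+0>=1)=1 G2=G0|G1=0|1=1 -> 011
Step 2: G0=(1+1>=2)=1 G1=(1+0>=1)=1 G2=G0|G1=0|1=1 -> 111
Step 3: G0=(1+1>=2)=1 G1=(1+1>=1)=1 G2=G0|G1=1|1=1 -> 111
Step 4: G0=(1+1>=2)=1 G1=(1+1>=1)=1 G2=G0|G1=1|1=1 -> 111
Step 5: G0=(1+1>=2)=1 G1=(1+1>=1)=1 G2=G0|G1=1|1=1 -> 111
Step 6: G0=(1+1>=2)=1 G1=(1+1>=1)=1 G2=G0|G1=1|1=1 -> 111

111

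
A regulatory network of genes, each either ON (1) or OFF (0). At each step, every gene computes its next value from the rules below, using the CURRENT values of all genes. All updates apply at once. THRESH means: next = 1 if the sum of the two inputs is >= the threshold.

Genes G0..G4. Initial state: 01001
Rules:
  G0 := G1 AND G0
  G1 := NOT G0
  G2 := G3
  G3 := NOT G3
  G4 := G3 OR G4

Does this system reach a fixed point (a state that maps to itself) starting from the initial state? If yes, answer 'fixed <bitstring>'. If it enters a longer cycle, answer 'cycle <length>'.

Step 0: 01001
Step 1: G0=G1&G0=1&0=0 G1=NOT G0=NOT 0=1 G2=G3=0 G3=NOT G3=NOT 0=1 G4=G3|G4=0|1=1 -> 01011
Step 2: G0=G1&G0=1&0=0 G1=NOT G0=NOT 0=1 G2=G3=1 G3=NOT G3=NOT 1=0 G4=G3|G4=1|1=1 -> 01101
Step 3: G0=G1&G0=1&0=0 G1=NOT G0=NOT 0=1 G2=G3=0 G3=NOT G3=NOT 0=1 G4=G3|G4=0|1=1 -> 01011
Cycle of length 2 starting at step 1 -> no fixed point

Answer: cycle 2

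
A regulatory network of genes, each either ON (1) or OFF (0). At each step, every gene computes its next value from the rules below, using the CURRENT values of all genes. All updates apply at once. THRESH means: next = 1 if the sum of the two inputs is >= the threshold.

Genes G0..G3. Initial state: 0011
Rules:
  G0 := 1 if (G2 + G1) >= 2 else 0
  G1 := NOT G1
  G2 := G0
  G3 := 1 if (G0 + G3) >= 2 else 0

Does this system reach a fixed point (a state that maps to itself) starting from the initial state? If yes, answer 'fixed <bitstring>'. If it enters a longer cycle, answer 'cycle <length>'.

Answer: cycle 2

Derivation:
Step 0: 0011
Step 1: G0=(1+0>=2)=0 G1=NOT G1=NOT 0=1 G2=G0=0 G3=(0+1>=2)=0 -> 0100
Step 2: G0=(0+1>=2)=0 G1=NOT G1=NOT 1=0 G2=G0=0 G3=(0+0>=2)=0 -> 0000
Step 3: G0=(0+0>=2)=0 G1=NOT G1=NOT 0=1 G2=G0=0 G3=(0+0>=2)=0 -> 0100
Cycle of length 2 starting at step 1 -> no fixed point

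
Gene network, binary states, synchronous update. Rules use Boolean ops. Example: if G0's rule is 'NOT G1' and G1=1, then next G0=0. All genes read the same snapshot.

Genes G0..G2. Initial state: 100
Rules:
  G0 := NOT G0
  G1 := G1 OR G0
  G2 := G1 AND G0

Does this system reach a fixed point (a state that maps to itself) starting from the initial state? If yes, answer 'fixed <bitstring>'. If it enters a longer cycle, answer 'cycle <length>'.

Step 0: 100
Step 1: G0=NOT G0=NOT 1=0 G1=G1|G0=0|1=1 G2=G1&G0=0&1=0 -> 010
Step 2: G0=NOT G0=NOT 0=1 G1=G1|G0=1|0=1 G2=G1&G0=1&0=0 -> 110
Step 3: G0=NOT G0=NOT 1=0 G1=G1|G0=1|1=1 G2=G1&G0=1&1=1 -> 011
Step 4: G0=NOT G0=NOT 0=1 G1=G1|G0=1|0=1 G2=G1&G0=1&0=0 -> 110
Cycle of length 2 starting at step 2 -> no fixed point

Answer: cycle 2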